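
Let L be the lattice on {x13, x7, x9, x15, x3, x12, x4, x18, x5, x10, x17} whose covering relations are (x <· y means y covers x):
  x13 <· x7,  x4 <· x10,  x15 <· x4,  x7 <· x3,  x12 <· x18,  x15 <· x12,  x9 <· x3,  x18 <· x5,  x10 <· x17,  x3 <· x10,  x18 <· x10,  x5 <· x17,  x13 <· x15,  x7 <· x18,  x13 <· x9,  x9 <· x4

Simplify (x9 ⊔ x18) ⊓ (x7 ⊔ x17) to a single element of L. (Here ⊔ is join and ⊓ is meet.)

x9 ∨ x18 = x10
x7 ∨ x17 = x17
x10 ∧ x17 = x10

x10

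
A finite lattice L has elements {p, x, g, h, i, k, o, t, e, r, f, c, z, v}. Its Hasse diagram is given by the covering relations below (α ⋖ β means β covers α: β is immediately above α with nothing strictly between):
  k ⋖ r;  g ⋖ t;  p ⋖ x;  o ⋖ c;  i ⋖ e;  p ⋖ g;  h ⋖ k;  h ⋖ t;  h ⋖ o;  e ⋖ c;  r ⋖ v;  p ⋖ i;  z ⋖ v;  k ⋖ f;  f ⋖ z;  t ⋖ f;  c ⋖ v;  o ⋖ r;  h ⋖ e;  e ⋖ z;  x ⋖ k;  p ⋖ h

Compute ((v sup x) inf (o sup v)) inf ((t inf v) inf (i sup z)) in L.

t

v ∨ x = v
o ∨ v = v
v ∧ v = v
t ∧ v = t
i ∨ z = z
t ∧ z = t
v ∧ t = t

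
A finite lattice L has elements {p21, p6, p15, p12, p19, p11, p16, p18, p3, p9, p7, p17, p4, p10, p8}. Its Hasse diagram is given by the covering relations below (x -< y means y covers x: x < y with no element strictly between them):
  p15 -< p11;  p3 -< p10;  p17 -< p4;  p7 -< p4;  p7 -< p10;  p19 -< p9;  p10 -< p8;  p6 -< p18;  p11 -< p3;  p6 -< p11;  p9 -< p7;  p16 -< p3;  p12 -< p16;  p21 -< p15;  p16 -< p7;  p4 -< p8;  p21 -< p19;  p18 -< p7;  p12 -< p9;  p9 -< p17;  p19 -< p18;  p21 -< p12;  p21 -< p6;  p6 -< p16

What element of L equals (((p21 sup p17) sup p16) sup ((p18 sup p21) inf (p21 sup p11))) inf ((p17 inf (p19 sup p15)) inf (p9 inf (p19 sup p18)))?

p19

p21 ∨ p17 = p17
p17 ∨ p16 = p4
p18 ∨ p21 = p18
p21 ∨ p11 = p11
p18 ∧ p11 = p6
p4 ∨ p6 = p4
p19 ∨ p15 = p10
p17 ∧ p10 = p9
p19 ∨ p18 = p18
p9 ∧ p18 = p19
p9 ∧ p19 = p19
p4 ∧ p19 = p19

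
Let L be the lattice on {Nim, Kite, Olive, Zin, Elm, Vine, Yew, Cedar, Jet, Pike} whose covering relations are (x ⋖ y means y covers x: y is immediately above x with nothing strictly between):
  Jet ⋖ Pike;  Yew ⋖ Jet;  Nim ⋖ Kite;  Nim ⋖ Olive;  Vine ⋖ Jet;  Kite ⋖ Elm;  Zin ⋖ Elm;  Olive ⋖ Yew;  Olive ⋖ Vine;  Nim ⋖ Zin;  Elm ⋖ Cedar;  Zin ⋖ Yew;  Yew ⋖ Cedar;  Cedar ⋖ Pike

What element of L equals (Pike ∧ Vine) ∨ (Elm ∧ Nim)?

Vine

Pike ∧ Vine = Vine
Elm ∧ Nim = Nim
Vine ∨ Nim = Vine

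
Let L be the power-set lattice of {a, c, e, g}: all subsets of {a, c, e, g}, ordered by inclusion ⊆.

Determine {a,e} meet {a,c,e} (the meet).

Under ⊆, meet is intersection: {a,e} ∩ {a,c,e} = {a,e}.

{a,e}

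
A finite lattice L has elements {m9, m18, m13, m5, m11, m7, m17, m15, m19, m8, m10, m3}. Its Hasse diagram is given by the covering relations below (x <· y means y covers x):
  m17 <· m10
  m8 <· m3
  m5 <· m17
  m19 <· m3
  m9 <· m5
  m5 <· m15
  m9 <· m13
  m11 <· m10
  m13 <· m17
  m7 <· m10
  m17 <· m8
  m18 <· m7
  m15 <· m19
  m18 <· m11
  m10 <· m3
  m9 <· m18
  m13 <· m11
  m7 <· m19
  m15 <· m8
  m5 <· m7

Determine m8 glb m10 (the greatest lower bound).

m17

Common lower bounds of {m8, m10}: m13, m17, m5, m9.
The greatest among these is m17.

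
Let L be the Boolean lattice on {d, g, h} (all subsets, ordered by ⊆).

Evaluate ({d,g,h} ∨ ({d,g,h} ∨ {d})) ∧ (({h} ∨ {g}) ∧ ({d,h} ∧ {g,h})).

{h}

{d,g,h} ∨ {d} = {d,g,h}
{d,g,h} ∨ {d,g,h} = {d,g,h}
{h} ∨ {g} = {g,h}
{d,h} ∧ {g,h} = {h}
{g,h} ∧ {h} = {h}
{d,g,h} ∧ {h} = {h}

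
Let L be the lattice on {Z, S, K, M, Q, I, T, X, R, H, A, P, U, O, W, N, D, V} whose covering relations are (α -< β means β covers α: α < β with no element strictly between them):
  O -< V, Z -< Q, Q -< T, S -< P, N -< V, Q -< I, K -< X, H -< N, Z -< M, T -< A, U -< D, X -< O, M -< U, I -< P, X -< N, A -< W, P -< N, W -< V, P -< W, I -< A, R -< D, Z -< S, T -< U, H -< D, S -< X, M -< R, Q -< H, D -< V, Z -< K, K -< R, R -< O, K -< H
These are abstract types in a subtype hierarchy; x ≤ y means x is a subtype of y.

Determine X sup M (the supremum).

O

Common upper bounds of {X, M}: O, V.
The least among these is O.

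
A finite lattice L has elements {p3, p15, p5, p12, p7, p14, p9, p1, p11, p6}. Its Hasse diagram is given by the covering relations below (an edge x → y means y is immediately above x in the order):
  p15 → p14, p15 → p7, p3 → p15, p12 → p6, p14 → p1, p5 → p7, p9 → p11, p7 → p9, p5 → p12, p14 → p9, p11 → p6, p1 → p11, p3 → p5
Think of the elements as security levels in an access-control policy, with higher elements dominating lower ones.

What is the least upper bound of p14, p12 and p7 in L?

Common upper bounds of {p14, p12, p7}: p6.
The least among these is p6.

p6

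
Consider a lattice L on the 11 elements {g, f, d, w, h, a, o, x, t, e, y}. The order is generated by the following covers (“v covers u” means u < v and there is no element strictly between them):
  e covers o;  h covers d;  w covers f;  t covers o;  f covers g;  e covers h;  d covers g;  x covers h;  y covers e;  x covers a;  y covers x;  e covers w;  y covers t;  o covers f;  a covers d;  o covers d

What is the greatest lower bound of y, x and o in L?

d

Common lower bounds of {y, x, o}: d, g.
The greatest among these is d.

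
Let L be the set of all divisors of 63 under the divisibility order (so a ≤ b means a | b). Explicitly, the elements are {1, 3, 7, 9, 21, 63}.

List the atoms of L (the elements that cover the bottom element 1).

The atoms are exactly the elements that cover 1: 3, 7.

3, 7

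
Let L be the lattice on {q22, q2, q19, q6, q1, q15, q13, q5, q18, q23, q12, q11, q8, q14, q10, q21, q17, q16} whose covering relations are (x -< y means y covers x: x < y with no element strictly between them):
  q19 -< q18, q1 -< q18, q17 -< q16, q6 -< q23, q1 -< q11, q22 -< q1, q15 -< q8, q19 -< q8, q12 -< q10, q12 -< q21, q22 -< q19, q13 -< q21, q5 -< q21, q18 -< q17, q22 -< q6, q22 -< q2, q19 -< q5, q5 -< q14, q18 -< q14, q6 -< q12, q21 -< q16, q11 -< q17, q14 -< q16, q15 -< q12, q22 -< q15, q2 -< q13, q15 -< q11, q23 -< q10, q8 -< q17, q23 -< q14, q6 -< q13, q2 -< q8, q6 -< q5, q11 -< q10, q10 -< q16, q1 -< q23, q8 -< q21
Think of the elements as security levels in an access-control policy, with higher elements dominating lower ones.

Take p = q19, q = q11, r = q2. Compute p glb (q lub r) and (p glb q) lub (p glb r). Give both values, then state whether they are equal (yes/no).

q lub r = q17, so p glb (q lub r) = q19 glb q17 = q19.
p glb q = q22 and p glb r = q22, so (p glb q) lub (p glb r) = q22 lub q22 = q22.
Equal: no.

q19; q22; no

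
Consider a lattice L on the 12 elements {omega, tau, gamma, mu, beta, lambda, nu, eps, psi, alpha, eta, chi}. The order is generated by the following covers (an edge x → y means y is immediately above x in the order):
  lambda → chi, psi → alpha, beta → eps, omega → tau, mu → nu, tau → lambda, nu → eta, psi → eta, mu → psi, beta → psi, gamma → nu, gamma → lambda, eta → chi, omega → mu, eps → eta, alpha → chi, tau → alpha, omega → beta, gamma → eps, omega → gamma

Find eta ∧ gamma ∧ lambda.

Common lower bounds of {eta, gamma, lambda}: gamma, omega.
The greatest among these is gamma.

gamma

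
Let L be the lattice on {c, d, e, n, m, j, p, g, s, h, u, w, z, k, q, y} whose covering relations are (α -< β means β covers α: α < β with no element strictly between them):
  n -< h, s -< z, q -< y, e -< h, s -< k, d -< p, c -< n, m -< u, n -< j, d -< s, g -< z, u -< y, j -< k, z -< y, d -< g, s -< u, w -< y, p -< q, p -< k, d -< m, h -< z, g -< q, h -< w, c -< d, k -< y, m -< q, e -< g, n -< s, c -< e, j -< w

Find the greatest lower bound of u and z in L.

Common lower bounds of {u, z}: c, d, n, s.
The greatest among these is s.

s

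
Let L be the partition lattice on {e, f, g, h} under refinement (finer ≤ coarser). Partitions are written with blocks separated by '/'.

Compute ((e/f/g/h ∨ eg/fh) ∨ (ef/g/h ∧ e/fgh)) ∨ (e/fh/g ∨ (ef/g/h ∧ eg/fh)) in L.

e/f/g/h ∨ eg/fh = eg/fh
ef/g/h ∧ e/fgh = e/f/g/h
eg/fh ∨ e/f/g/h = eg/fh
ef/g/h ∧ eg/fh = e/f/g/h
e/fh/g ∨ e/f/g/h = e/fh/g
eg/fh ∨ e/fh/g = eg/fh

eg/fh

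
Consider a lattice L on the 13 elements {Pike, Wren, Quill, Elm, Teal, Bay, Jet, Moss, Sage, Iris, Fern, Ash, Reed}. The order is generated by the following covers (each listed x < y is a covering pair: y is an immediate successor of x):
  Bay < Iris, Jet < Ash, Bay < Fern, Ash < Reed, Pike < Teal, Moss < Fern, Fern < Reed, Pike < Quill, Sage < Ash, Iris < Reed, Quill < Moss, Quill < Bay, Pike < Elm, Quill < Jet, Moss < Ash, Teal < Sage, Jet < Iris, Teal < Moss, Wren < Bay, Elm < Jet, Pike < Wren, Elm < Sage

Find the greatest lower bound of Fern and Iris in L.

Common lower bounds of {Fern, Iris}: Bay, Pike, Quill, Wren.
The greatest among these is Bay.

Bay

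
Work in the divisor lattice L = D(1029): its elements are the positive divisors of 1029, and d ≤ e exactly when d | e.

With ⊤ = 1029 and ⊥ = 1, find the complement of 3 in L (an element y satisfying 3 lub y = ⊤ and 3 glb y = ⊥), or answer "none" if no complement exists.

Need y with 3 ∨ y = 1029 and 3 ∧ y = 1.
Checking each element gives: 343.

343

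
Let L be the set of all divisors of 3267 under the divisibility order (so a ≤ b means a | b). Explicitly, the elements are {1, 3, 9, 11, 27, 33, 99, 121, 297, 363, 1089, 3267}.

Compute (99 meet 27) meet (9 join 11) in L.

99 ∧ 27 = 9
9 ∨ 11 = 99
9 ∧ 99 = 9

9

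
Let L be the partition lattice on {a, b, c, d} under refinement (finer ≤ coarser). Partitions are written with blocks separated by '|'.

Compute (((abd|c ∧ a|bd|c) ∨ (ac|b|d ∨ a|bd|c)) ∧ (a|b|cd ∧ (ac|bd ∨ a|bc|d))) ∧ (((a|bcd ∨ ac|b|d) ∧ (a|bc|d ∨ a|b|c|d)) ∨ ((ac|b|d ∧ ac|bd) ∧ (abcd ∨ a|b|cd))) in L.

abd|c ∧ a|bd|c = a|bd|c
ac|b|d ∨ a|bd|c = ac|bd
a|bd|c ∨ ac|bd = ac|bd
ac|bd ∨ a|bc|d = abcd
a|b|cd ∧ abcd = a|b|cd
ac|bd ∧ a|b|cd = a|b|c|d
a|bcd ∨ ac|b|d = abcd
a|bc|d ∨ a|b|c|d = a|bc|d
abcd ∧ a|bc|d = a|bc|d
ac|b|d ∧ ac|bd = ac|b|d
abcd ∨ a|b|cd = abcd
ac|b|d ∧ abcd = ac|b|d
a|bc|d ∨ ac|b|d = abc|d
a|b|c|d ∧ abc|d = a|b|c|d

a|b|c|d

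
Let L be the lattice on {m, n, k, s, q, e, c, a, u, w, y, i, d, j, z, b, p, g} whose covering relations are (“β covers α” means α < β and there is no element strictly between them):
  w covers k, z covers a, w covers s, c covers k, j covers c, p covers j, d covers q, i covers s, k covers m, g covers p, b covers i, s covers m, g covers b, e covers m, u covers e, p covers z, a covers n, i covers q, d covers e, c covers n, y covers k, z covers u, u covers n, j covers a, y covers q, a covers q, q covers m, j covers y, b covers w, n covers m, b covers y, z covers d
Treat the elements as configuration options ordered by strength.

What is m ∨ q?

q

Common upper bounds of {m, q}: a, b, d, g, i, j, p, q, y, z.
The least among these is q.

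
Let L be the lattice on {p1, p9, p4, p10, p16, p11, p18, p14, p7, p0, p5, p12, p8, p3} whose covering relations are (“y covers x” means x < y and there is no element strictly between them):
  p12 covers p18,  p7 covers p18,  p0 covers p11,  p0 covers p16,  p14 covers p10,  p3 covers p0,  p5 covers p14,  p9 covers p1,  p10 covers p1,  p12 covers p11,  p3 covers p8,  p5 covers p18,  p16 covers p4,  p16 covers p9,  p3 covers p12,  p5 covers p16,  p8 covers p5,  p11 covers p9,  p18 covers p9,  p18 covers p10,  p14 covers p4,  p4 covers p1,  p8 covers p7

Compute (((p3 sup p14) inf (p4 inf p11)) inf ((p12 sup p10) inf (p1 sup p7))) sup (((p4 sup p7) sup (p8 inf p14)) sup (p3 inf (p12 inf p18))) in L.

p8

p3 ∨ p14 = p3
p4 ∧ p11 = p1
p3 ∧ p1 = p1
p12 ∨ p10 = p12
p1 ∨ p7 = p7
p12 ∧ p7 = p18
p1 ∧ p18 = p1
p4 ∨ p7 = p8
p8 ∧ p14 = p14
p8 ∨ p14 = p8
p12 ∧ p18 = p18
p3 ∧ p18 = p18
p8 ∨ p18 = p8
p1 ∨ p8 = p8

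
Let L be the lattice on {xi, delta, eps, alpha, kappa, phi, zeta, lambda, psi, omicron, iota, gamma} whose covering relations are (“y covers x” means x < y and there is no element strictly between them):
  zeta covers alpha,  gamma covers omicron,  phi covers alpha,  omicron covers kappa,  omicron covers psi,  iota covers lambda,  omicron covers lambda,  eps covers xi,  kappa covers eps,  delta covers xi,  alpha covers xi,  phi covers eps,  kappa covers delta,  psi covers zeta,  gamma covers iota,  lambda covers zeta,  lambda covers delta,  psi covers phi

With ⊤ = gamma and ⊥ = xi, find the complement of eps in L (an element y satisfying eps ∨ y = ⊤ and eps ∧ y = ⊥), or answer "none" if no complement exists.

Need y with eps ∨ y = gamma and eps ∧ y = xi.
Checking each element gives: iota.

iota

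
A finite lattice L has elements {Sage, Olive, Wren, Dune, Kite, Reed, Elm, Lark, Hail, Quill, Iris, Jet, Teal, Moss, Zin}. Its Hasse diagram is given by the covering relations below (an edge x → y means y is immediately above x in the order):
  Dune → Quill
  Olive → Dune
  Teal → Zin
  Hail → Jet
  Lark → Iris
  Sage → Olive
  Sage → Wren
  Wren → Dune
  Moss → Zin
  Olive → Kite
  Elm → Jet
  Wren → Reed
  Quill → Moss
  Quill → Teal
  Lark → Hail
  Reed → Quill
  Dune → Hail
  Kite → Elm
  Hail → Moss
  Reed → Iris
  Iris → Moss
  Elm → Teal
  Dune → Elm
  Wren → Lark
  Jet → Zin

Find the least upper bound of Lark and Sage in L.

Common upper bounds of {Lark, Sage}: Hail, Iris, Jet, Lark, Moss, Zin.
The least among these is Lark.

Lark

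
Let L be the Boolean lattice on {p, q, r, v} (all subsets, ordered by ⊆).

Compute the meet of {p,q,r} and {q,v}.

Common lower bounds of {{p,q,r}, {q,v}}: {q}, {}.
The greatest among these is {q}.

{q}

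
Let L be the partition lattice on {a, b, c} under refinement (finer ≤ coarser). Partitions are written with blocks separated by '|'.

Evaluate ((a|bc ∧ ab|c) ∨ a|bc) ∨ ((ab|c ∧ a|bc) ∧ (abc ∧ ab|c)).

a|bc ∧ ab|c = a|b|c
a|b|c ∨ a|bc = a|bc
ab|c ∧ a|bc = a|b|c
abc ∧ ab|c = ab|c
a|b|c ∧ ab|c = a|b|c
a|bc ∨ a|b|c = a|bc

a|bc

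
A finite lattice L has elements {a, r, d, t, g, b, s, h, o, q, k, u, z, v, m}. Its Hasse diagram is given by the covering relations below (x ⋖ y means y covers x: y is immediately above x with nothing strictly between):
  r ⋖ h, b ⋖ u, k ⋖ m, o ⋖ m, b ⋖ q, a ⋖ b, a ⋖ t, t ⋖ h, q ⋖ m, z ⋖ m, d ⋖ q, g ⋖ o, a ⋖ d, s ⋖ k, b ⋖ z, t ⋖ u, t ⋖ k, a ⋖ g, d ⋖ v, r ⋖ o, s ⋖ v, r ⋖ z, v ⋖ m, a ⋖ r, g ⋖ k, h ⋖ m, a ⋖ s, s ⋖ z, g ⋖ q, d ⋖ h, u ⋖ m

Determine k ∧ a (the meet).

Common lower bounds of {k, a}: a.
The greatest among these is a.

a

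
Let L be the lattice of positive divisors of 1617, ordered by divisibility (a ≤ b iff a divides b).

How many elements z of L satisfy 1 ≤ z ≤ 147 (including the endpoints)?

6

The interval [1, 147] = {1, 147, 21, 3, 49, 7}, which has 6 elements.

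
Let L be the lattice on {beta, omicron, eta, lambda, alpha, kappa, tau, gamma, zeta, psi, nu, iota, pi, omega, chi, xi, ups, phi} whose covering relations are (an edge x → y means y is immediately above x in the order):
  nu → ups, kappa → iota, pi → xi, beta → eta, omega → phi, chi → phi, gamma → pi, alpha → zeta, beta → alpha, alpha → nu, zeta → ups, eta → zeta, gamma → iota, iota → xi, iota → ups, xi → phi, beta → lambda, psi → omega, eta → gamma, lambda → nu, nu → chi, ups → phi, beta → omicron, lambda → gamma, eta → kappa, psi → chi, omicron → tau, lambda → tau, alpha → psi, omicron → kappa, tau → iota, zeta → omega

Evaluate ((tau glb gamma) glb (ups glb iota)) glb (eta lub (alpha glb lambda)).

beta

tau ∧ gamma = lambda
ups ∧ iota = iota
lambda ∧ iota = lambda
alpha ∧ lambda = beta
eta ∨ beta = eta
lambda ∧ eta = beta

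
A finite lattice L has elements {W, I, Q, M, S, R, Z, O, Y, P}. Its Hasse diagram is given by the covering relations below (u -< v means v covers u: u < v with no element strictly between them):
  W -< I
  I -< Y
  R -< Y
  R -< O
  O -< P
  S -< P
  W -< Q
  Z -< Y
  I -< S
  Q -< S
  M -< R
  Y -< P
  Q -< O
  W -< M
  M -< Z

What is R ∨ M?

Common upper bounds of {R, M}: O, P, R, Y.
The least among these is R.

R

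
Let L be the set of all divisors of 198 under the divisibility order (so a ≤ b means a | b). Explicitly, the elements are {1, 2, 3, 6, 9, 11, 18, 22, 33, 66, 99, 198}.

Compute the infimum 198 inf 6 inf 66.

6

In the divisibility order, the meet is the greatest common divisor: gcd(198, 6, 66) = 6.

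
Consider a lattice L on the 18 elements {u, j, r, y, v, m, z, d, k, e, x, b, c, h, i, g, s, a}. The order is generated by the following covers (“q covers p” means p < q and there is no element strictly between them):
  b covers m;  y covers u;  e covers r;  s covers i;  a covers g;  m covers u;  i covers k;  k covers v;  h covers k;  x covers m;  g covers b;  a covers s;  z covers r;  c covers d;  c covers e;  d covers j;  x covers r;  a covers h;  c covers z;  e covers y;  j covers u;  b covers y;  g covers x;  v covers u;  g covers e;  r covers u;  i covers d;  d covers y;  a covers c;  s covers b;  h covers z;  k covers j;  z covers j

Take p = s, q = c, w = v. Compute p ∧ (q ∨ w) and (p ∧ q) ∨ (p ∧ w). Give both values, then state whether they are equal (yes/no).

s; i; no

q ∨ w = a, so p ∧ (q ∨ w) = s ∧ a = s.
p ∧ q = d and p ∧ w = v, so (p ∧ q) ∨ (p ∧ w) = d ∨ v = i.
Equal: no.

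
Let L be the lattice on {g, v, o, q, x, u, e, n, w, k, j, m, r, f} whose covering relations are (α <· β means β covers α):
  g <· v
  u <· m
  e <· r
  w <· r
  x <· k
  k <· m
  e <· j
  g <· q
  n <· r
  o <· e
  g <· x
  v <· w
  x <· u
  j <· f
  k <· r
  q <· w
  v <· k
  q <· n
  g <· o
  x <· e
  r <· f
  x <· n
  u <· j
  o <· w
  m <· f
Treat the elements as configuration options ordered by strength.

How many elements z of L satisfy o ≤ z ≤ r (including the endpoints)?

The interval [o, r] = {e, o, r, w}, which has 4 elements.

4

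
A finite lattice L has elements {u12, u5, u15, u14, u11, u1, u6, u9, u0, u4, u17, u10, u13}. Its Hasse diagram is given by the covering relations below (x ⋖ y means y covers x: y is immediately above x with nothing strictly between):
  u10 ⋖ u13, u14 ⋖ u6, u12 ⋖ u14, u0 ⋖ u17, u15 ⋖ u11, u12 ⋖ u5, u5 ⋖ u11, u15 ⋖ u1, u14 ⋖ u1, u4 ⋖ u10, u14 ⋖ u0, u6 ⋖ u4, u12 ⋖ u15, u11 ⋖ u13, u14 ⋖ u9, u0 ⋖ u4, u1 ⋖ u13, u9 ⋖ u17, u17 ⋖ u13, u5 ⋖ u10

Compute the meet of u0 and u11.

Common lower bounds of {u0, u11}: u12.
The greatest among these is u12.

u12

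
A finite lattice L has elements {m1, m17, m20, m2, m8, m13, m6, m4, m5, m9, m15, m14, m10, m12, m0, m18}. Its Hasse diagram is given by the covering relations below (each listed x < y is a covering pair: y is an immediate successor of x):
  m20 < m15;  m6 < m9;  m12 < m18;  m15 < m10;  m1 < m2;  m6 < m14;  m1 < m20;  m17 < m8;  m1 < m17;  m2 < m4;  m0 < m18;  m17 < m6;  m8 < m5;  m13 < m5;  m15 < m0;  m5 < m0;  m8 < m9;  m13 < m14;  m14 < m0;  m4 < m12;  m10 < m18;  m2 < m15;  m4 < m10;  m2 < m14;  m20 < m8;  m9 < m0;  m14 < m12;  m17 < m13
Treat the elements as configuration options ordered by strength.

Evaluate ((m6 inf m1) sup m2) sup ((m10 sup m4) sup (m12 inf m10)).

m6 ∧ m1 = m1
m1 ∨ m2 = m2
m10 ∨ m4 = m10
m12 ∧ m10 = m4
m10 ∨ m4 = m10
m2 ∨ m10 = m10

m10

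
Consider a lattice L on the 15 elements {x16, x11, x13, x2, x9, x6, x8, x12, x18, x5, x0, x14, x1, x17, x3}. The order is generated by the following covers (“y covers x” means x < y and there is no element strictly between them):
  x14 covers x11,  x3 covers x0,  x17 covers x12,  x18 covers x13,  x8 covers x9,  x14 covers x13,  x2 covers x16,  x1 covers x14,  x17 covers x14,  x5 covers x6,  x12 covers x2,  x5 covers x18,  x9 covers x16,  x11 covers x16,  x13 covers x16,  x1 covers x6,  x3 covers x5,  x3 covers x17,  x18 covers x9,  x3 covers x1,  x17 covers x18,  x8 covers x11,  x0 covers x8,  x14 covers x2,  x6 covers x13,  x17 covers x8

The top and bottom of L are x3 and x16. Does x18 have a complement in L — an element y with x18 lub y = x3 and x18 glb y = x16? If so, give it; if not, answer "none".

none

For every candidate y, either x18 ∨ y ≠ x3 or x18 ∧ y ≠ x16; no complement exists.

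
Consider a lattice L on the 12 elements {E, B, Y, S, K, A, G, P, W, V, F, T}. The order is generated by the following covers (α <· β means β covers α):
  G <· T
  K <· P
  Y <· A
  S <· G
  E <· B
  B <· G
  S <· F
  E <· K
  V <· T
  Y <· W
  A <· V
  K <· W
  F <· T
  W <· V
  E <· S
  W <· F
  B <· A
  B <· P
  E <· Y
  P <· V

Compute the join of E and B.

B

Common upper bounds of {E, B}: A, B, G, P, T, V.
The least among these is B.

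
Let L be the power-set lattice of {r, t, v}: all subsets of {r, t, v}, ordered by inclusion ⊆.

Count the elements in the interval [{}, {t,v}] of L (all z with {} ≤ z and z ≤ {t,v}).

4

The interval [{}, {t,v}] = {{t,v}, {t}, {v}, {}}, which has 4 elements.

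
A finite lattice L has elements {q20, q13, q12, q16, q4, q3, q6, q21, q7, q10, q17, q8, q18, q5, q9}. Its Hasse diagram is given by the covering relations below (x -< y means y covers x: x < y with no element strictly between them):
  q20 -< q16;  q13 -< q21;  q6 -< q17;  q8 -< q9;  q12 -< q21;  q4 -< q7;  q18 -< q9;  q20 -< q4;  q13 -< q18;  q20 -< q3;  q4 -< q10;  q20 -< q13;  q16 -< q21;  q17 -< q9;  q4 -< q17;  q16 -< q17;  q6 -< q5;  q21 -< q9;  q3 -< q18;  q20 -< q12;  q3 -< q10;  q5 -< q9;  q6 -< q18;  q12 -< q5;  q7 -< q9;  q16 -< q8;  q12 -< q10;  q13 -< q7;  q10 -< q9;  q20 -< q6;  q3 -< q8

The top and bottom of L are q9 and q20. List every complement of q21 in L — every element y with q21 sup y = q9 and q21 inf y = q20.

Need y with q21 ∨ y = q9 and q21 ∧ y = q20.
Checking each element gives: q3, q4, q6.

q3, q4, q6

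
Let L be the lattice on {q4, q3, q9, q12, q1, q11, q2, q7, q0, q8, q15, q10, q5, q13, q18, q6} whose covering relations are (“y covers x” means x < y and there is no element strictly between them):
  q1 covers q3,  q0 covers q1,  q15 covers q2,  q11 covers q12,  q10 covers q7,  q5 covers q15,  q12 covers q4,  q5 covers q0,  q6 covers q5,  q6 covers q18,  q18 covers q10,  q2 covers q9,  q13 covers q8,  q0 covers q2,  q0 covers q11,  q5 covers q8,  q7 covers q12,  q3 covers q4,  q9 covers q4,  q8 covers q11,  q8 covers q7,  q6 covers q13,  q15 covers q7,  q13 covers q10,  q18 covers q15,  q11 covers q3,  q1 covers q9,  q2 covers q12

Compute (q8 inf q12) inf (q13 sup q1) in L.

q12

q8 ∧ q12 = q12
q13 ∨ q1 = q6
q12 ∧ q6 = q12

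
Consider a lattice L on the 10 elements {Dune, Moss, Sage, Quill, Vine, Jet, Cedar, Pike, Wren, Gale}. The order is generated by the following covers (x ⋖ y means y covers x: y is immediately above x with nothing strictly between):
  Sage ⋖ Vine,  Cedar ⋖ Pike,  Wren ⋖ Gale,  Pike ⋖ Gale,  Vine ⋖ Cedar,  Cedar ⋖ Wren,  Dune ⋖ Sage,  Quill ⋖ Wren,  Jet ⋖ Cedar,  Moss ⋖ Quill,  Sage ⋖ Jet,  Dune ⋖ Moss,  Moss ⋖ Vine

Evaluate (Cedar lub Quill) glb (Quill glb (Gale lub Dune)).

Quill

Cedar ∨ Quill = Wren
Gale ∨ Dune = Gale
Quill ∧ Gale = Quill
Wren ∧ Quill = Quill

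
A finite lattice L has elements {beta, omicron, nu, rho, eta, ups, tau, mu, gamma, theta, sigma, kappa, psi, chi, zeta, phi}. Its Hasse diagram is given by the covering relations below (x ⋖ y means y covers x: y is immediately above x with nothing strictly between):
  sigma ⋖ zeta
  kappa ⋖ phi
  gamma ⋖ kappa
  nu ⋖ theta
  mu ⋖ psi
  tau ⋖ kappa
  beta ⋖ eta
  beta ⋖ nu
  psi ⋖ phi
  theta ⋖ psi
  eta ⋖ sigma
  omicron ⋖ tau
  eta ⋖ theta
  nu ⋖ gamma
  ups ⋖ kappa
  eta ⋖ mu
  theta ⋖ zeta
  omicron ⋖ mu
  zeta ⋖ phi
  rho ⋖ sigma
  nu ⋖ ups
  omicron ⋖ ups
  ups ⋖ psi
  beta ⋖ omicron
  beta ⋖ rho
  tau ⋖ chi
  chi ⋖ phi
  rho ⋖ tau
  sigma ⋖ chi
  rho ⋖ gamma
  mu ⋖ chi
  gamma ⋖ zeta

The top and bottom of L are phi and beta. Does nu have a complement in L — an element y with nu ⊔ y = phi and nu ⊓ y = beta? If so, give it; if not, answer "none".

Need y with nu ∨ y = phi and nu ∧ y = beta.
Checking each element gives: chi.

chi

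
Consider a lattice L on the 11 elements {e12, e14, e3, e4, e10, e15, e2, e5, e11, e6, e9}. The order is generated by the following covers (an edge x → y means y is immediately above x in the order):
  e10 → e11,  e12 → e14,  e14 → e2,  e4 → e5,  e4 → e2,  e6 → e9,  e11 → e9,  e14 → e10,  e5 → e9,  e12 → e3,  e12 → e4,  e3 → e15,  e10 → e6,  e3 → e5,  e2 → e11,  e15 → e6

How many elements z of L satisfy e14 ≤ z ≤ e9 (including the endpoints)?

6

The interval [e14, e9] = {e10, e11, e14, e2, e6, e9}, which has 6 elements.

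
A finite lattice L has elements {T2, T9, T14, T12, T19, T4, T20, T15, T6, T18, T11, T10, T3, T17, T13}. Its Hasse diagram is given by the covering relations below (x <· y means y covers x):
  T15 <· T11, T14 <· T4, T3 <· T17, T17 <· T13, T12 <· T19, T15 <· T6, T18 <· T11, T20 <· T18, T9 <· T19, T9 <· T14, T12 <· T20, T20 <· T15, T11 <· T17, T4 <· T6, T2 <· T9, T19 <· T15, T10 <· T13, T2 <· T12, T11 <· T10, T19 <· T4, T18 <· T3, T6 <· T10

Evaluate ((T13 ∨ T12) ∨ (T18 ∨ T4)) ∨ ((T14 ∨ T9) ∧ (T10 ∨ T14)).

T13 ∨ T12 = T13
T18 ∨ T4 = T10
T13 ∨ T10 = T13
T14 ∨ T9 = T14
T10 ∨ T14 = T10
T14 ∧ T10 = T14
T13 ∨ T14 = T13

T13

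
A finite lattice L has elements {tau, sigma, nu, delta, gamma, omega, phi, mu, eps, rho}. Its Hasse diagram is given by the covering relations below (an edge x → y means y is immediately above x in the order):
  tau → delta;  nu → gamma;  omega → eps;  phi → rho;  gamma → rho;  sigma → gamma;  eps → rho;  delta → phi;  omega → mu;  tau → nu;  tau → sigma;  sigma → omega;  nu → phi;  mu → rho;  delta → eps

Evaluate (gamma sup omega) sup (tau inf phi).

gamma ∨ omega = rho
tau ∧ phi = tau
rho ∨ tau = rho

rho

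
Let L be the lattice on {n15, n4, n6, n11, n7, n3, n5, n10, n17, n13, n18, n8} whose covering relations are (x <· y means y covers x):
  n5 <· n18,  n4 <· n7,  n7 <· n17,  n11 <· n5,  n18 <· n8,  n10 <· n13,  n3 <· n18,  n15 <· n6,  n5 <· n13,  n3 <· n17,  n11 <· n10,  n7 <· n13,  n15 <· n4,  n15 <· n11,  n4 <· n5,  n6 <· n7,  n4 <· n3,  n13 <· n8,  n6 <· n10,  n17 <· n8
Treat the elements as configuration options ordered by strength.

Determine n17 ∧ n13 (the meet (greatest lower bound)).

n7

Common lower bounds of {n17, n13}: n15, n4, n6, n7.
The greatest among these is n7.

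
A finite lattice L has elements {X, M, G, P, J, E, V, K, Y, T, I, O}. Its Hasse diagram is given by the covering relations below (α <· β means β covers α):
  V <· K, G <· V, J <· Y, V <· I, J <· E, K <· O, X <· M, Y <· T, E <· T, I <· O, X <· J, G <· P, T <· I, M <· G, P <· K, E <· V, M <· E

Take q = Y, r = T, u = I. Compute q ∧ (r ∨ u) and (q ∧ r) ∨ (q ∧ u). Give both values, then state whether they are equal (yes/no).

Y; Y; yes

r ∨ u = I, so q ∧ (r ∨ u) = Y ∧ I = Y.
q ∧ r = Y and q ∧ u = Y, so (q ∧ r) ∨ (q ∧ u) = Y ∨ Y = Y.
Equal: yes.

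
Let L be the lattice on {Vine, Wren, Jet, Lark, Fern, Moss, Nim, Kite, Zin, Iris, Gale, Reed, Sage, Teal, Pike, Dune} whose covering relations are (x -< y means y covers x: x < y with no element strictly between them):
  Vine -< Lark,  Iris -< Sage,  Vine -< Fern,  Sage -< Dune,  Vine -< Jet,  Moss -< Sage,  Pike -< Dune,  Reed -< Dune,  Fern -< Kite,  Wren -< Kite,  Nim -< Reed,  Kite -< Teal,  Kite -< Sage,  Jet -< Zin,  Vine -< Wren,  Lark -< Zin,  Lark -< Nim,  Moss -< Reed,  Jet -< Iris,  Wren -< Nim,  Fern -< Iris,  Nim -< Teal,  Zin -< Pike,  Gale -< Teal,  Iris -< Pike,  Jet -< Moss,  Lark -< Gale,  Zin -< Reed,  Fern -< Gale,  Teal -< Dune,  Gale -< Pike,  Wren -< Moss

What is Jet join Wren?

Moss

Common upper bounds of {Jet, Wren}: Dune, Moss, Reed, Sage.
The least among these is Moss.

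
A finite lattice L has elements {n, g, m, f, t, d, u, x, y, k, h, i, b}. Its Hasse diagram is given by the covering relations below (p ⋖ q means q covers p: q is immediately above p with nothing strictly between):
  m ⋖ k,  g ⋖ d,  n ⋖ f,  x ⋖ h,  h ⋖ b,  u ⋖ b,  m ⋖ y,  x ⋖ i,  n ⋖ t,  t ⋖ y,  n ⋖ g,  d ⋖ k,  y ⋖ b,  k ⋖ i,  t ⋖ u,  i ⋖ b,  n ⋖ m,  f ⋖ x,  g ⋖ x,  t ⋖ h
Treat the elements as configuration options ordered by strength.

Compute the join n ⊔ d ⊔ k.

Common upper bounds of {n, d, k}: b, i, k.
The least among these is k.

k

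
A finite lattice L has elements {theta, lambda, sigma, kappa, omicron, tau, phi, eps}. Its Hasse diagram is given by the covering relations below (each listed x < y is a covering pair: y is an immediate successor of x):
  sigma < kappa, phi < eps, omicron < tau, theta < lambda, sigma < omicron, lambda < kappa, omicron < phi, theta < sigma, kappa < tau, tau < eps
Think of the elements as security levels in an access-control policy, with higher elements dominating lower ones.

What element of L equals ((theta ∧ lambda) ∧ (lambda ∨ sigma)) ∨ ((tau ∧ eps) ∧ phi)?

omicron

theta ∧ lambda = theta
lambda ∨ sigma = kappa
theta ∧ kappa = theta
tau ∧ eps = tau
tau ∧ phi = omicron
theta ∨ omicron = omicron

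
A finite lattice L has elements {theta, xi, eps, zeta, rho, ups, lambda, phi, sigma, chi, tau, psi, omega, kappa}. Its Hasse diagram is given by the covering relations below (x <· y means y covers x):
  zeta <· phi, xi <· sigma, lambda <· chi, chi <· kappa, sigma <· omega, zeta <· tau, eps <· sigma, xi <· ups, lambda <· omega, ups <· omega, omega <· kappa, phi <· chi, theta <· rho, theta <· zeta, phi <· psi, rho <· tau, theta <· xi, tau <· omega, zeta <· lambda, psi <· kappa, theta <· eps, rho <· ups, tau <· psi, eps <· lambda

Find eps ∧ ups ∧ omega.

theta

Common lower bounds of {eps, ups, omega}: theta.
The greatest among these is theta.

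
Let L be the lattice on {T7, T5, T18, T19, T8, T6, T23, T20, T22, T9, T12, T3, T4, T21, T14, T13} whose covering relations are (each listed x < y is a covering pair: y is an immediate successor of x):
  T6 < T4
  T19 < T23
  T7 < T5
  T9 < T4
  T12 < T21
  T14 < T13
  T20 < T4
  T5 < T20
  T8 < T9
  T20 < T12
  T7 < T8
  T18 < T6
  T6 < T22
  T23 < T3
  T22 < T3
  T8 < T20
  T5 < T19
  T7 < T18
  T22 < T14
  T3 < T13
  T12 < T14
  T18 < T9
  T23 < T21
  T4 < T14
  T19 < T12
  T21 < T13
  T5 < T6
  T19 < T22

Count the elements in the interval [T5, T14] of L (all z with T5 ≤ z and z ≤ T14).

8

The interval [T5, T14] = {T12, T14, T19, T20, T22, T4, T5, T6}, which has 8 elements.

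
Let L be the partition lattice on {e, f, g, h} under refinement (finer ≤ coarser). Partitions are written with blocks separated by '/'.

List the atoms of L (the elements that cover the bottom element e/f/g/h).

e/f/gh, e/fg/h, e/fh/g, ef/g/h, eg/f/h, eh/f/g

The atoms are exactly the elements that cover e/f/g/h: e/f/gh, e/fg/h, e/fh/g, ef/g/h, eg/f/h, eh/f/g.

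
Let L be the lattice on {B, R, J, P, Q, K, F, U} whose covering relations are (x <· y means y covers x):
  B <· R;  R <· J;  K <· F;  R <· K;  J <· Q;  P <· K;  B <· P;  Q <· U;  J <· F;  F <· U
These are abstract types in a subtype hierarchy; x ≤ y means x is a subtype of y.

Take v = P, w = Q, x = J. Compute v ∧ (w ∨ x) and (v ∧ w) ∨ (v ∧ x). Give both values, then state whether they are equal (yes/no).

B; B; yes

w ∨ x = Q, so v ∧ (w ∨ x) = P ∧ Q = B.
v ∧ w = B and v ∧ x = B, so (v ∧ w) ∨ (v ∧ x) = B ∨ B = B.
Equal: yes.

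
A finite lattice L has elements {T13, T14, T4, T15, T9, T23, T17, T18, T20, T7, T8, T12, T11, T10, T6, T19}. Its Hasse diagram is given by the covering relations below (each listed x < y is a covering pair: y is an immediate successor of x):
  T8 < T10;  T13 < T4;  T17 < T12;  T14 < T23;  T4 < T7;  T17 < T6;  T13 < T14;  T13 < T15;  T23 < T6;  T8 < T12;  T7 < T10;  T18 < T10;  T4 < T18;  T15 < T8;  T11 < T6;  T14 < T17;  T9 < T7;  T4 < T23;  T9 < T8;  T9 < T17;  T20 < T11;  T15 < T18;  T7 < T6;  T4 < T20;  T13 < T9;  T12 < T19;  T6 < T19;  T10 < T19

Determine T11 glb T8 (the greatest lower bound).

Common lower bounds of {T11, T8}: T13.
The greatest among these is T13.

T13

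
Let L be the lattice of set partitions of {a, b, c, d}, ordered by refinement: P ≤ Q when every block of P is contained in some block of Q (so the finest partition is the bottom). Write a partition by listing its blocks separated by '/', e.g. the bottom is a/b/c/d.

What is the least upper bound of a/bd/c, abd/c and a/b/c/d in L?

abd/c

The join of a/bd/c, abd/c, a/b/c/d merges any blocks that overlap across the partitions, giving abd/c.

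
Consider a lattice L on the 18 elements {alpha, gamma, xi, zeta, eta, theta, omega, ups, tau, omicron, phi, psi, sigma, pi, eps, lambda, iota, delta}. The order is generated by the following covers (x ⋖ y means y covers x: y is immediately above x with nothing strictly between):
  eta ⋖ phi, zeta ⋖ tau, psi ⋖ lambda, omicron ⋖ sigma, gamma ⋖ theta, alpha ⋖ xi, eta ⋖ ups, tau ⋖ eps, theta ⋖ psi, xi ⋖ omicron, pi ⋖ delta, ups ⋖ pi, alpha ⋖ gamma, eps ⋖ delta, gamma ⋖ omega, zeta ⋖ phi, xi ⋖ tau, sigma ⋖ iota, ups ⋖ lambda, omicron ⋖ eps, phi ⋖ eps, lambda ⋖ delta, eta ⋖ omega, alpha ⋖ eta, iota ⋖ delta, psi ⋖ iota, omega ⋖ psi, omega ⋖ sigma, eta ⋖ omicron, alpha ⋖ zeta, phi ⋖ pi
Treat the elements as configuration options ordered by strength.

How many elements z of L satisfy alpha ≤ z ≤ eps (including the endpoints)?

8

The interval [alpha, eps] = {alpha, eps, eta, omicron, phi, tau, xi, zeta}, which has 8 elements.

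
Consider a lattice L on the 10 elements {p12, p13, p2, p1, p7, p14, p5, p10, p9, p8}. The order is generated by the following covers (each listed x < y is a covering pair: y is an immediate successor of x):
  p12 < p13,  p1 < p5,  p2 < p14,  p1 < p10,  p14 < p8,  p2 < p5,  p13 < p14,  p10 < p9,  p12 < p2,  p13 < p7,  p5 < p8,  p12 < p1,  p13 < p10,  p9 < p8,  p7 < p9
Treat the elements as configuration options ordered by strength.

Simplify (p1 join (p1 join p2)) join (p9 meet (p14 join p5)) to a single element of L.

p1 ∨ p2 = p5
p1 ∨ p5 = p5
p14 ∨ p5 = p8
p9 ∧ p8 = p9
p5 ∨ p9 = p8

p8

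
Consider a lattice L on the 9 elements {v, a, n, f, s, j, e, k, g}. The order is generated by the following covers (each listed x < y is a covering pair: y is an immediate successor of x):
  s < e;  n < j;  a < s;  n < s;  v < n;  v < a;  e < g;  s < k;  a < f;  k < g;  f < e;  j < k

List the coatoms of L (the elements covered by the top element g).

The coatoms are exactly the elements covered by g: e, k.

e, k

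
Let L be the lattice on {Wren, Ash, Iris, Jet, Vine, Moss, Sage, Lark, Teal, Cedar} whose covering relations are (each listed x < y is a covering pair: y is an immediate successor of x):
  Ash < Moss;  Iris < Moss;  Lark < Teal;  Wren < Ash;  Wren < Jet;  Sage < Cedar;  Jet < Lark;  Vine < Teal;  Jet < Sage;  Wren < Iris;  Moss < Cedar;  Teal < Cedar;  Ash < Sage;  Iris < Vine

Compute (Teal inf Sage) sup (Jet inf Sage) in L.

Jet

Teal ∧ Sage = Jet
Jet ∧ Sage = Jet
Jet ∨ Jet = Jet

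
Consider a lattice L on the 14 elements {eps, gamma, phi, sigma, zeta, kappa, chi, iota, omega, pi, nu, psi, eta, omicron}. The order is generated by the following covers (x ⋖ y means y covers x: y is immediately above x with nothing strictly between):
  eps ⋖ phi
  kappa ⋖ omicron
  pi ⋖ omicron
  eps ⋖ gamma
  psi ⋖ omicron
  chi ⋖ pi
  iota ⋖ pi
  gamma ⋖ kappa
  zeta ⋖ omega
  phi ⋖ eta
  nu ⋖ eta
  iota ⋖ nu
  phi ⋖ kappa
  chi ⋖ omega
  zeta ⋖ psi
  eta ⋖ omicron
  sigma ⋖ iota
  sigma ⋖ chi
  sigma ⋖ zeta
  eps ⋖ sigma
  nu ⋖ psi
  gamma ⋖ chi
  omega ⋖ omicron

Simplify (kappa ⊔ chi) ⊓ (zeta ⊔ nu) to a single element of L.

kappa ∨ chi = omicron
zeta ∨ nu = psi
omicron ∧ psi = psi

psi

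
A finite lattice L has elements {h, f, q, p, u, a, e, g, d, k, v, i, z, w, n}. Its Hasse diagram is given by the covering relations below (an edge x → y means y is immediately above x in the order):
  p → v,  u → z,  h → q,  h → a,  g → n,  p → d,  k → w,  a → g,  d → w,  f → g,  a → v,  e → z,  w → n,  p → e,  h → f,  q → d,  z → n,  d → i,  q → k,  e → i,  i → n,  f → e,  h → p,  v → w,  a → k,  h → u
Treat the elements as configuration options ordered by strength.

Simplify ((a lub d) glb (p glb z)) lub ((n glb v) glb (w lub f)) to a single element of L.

a ∨ d = w
p ∧ z = p
w ∧ p = p
n ∧ v = v
w ∨ f = n
v ∧ n = v
p ∨ v = v

v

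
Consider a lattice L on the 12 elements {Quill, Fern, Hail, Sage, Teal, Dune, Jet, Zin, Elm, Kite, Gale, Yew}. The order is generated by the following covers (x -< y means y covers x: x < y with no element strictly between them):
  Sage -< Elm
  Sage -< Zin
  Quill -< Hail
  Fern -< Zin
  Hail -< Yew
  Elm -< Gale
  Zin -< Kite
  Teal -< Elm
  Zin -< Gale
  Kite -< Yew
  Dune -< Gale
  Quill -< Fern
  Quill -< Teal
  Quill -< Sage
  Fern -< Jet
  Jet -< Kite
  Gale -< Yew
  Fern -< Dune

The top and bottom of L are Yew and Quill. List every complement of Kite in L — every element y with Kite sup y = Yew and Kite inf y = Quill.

Hail, Teal

Need y with Kite ∨ y = Yew and Kite ∧ y = Quill.
Checking each element gives: Hail, Teal.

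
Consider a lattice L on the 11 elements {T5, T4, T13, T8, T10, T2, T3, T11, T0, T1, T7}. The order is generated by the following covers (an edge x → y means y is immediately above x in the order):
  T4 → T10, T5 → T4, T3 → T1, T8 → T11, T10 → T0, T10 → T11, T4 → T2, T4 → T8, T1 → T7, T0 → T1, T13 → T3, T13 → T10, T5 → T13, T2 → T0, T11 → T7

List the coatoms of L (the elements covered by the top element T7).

T1, T11

The coatoms are exactly the elements covered by T7: T1, T11.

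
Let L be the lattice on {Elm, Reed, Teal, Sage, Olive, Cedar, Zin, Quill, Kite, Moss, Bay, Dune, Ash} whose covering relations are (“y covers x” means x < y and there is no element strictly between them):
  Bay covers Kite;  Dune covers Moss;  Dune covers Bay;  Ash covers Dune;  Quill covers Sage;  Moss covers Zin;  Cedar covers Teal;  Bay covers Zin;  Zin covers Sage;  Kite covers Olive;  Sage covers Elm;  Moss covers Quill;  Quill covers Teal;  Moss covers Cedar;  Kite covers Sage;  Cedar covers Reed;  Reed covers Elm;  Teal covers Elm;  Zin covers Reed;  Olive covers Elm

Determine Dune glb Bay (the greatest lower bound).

Bay

Common lower bounds of {Dune, Bay}: Bay, Elm, Kite, Olive, Reed, Sage, Zin.
The greatest among these is Bay.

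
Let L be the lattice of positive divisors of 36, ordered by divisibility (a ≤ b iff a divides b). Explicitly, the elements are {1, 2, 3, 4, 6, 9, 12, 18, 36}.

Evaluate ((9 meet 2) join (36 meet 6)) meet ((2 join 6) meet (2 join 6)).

6

9 ∧ 2 = 1
36 ∧ 6 = 6
1 ∨ 6 = 6
2 ∨ 6 = 6
2 ∨ 6 = 6
6 ∧ 6 = 6
6 ∧ 6 = 6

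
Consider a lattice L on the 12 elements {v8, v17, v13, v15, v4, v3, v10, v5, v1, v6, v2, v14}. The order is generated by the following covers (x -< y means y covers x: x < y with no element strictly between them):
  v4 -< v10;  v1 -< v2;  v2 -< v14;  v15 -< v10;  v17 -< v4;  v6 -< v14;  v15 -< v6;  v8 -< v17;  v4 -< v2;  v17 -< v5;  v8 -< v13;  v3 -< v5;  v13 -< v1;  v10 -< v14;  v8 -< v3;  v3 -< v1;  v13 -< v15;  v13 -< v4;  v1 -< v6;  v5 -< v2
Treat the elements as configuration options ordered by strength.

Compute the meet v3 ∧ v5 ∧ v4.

v8

Common lower bounds of {v3, v5, v4}: v8.
The greatest among these is v8.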